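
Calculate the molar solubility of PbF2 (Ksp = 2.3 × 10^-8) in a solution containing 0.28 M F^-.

s ≈ 2.9 × 10^-7 M

PbF2(s) <=> Pb^2+ + 2 F^-
Ksp = [Pb^2+][F^-]^2
Let s = moles of PbF2 that dissolve per litre. [Pb^2+] = s, [F^-] = 0.28 + 2s ≈ 0.28 (common-ion effect: F^- is already 0.28 M).
Ksp ≈ s × (0.28)^2
s = 2.9 x 10^-7 M
Check: 2s = 5.9 x 10^-7 ≪ 0.28, so the approximation is valid.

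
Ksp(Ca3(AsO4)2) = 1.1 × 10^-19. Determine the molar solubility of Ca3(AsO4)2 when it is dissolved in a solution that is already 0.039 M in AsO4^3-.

s ≈ 1.4e-6 M

Ca3(AsO4)2(s) ⇌ 3 Ca^2+ + 2 AsO4^3-
Ksp = [Ca^2+]^3[AsO4^3-]^2
Let s = moles of Ca3(AsO4)2 that dissolve per litre. [Ca^2+] = 3s, [AsO4^3-] = 0.039 + 2s ≈ 0.039 (Ksp is small, so little additional dissolves).
Ksp ≈ (3s)^3 × (0.039)^2
s = 1.4 x 10^-6 M
Check: 2s = 2.8 × 10^-6 ≪ 0.039, so the approximation is valid.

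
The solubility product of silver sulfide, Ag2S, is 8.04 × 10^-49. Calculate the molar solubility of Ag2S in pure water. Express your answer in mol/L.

5.86e-17 M

Ag2S(s) ⇌ 2 Ag^+(aq) + S^2-(aq)
Ksp = [Ag^+]^2[S^2-]
If s mol/L of Ag2S dissolves, [Ag^+] = 2s and [S^2-] = s.
So Ksp = (2s)^2 × s = 4s^3
s = (8.04 × 10^-49 / 4)^(1/3) = 5.86 × 10^-17 M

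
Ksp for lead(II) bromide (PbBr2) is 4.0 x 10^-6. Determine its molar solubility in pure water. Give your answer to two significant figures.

PbBr2(s) ⇌ Pb^2+(aq) + 2 Br^-(aq)
Ksp = [Pb^2+][Br^-]^2
If s mol/L of PbBr2 dissolves, [Pb^2+] = s and [Br^-] = 2s.
Ksp = s(2s)^2 = 4s^3
s = (4.0 x 10^-6 / 4)^(1/3) = 1.0 × 10^-2 M

s = 1.0 x 10^-2 M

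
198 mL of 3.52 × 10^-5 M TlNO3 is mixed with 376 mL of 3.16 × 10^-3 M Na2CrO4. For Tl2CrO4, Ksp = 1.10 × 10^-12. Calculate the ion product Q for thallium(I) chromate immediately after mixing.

Total volume = 198 + 376 = 574 mL.
[Tl^+] = 3.52 × 10^-5 × (198/574) = 1.214 x 10^-5 M
[CrO4^2-] = 3.16 x 10^-3 × (376/574) = 2.070 × 10^-3 M
Tl2CrO4(s) <=> 2 Tl^+ + CrO4^2-, so Q = [Tl^+]^2[CrO4^2-]
Q = (1.214 x 10^-5)^2(2.070 x 10^-3) = 3.05 × 10^-13
Q < Ksp, so no precipitate of Tl2CrO4 forms.

Q = 3.05e-13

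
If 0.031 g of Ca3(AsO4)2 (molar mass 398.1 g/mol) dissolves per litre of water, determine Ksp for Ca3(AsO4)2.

3.1 x 10^-19

Molar solubility s = (3.1 × 10^-2 g/L) / (398.1 g/mol) = 7.79 x 10^-5 M.
Ca3(AsO4)2(s) ⇌ 3 Ca^2+ + 2 AsO4^3-
For each mole of Ca3(AsO4)2 that dissolves: [Ca^2+] = 3s, [AsO4^3-] = 2s.
Ksp = [Ca^2+]^3[AsO4^3-]^2
Substituting: Ksp = (3s)^3(2s)^2 = 108s^5
With s = 7.79 x 10^-5: Ksp = 3.1 x 10^-19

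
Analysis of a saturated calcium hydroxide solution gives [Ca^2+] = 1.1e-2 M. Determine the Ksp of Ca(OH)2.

Ca(OH)2(s) <=> Ca^2+(aq) + 2 OH^-(aq)
Stoichiometry gives [OH^-] = (2/1)[Ca^2+] = 2.20 × 10^-2 M.
Ksp = [Ca^2+][OH^-]^2
Ksp = 1.1 × 10^-2 × (2.20 × 10^-2)^2 = 5.3 x 10^-6

Ksp ≈ 5.3e-6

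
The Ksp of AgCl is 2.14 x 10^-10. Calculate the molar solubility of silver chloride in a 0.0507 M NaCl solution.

AgCl(s) ⇌ Ag^+(aq) + Cl^-(aq)
Ksp = [Ag^+][Cl^-]
Let s be the molar solubility in this solution. [Ag^+] = s, [Cl^-] = 0.0507 + s ≈ 0.0507 (common-ion effect: Cl^- is already 0.0507 M).
Ksp ≈ s × 0.0507
s = 4.22 x 10^-9 M
Check: s = 4.2 x 10^-9 ≪ 0.0507, so the approximation is valid.

s = 4.22e-9 M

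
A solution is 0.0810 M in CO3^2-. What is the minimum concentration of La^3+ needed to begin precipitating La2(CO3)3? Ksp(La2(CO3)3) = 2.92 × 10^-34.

La2(CO3)3(s) ⇌ 2 La^3+ + 3 CO3^2-
Ksp = [La^3+]^2[CO3^2-]^3
Precipitation begins when Q = Ksp. With [CO3^2-] = 0.0810 M:
2.92 × 10^-34 = (0.0810)^3 × [La^3+]^2
[La^3+] = (2.92 × 10^-34 / 5.314 × 10^-4)^(1/2) = 7.41 × 10^-16 M

[La^3+] ≈ 7.41e-16 M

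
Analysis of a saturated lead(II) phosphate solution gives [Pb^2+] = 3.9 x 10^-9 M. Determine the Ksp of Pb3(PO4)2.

Pb3(PO4)2(s) <=> 3 Pb^2+ + 2 PO4^3-
Stoichiometry gives [PO4^3-] = (2/3)[Pb^2+] = 2.60 x 10^-9 M.
Ksp = [Pb^2+]^3[PO4^3-]^2
Ksp = (3.9 × 10^-9)^3 × (2.60 × 10^-9)^2 = 4.0 x 10^-43

Ksp ≈ 4.0e-43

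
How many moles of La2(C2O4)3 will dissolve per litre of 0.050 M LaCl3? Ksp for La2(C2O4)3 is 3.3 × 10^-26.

s ≈ 7.9 × 10^-9 M

La2(C2O4)3(s) <=> 2 La^3+(aq) + 3 C2O4^2-(aq)
Ksp = [La^3+]^2[C2O4^2-]^3
Let s = moles of La2(C2O4)3 that dissolve per litre. [La^3+] = 0.050 + 2s ≈ 0.050, [C2O4^2-] = 3s (common-ion effect: La^3+ is already 0.050 M).
Ksp ≈ (0.050)^2 × (3s)^3
s = 7.9 x 10^-9 M
Check: 2s = 1.6 × 10^-8 ≪ 0.050, so the approximation is valid.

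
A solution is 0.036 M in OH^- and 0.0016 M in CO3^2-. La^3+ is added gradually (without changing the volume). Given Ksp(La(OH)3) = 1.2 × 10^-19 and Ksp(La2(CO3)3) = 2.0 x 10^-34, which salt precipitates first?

Precipitation of each salt starts when its ion product equals its Ksp.
For La(OH)3: 1.2 × 10^-19 = (0.036)^3 × [La^3+]  ⇒  [La^3+] = 2.6 x 10^-15 M.
For La2(CO3)3: 2.0 x 10^-34 = (0.0016)^3 × [La^3+]^2  ⇒  [La^3+] = 2.2 × 10^-13 M.
The salt with the lower threshold [La^3+] precipitates first: La(OH)3.

La(OH)3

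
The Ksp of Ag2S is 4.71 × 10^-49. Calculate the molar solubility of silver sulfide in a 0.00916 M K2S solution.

Ag2S(s) ⇌ 2 Ag^+(aq) + S^2-(aq)
Ksp = [Ag^+]^2[S^2-]
Let s be the molar solubility in this solution. [Ag^+] = 2s, [S^2-] = 0.00916 + s ≈ 0.00916 (common-ion effect: S^2- is already 0.00916 M).
Ksp ≈ (2s)^2 × 0.00916
s = 3.59 × 10^-24 M
Check: s = 3.6 × 10^-24 ≪ 0.00916, so the approximation is valid.

s ≈ 3.59e-24 M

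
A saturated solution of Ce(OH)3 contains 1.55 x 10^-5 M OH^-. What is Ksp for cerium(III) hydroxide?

Ce(OH)3(s) ⇌ Ce^3+ + 3 OH^-
Stoichiometry gives [Ce^3+] = (1/3)[OH^-] = 5.167 × 10^-6 M.
Ksp = [Ce^3+][OH^-]^3
Ksp = 5.167 × 10^-6 × (1.55 × 10^-5)^3 = 1.92 × 10^-20

1.92 × 10^-20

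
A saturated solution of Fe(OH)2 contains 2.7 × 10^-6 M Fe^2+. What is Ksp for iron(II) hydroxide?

Ksp = 7.9 × 10^-17

Fe(OH)2(s) ⇌ Fe^2+ + 2 OH^-
Stoichiometry gives [OH^-] = (2/1)[Fe^2+] = 5.40 × 10^-6 M.
Ksp = [Fe^2+][OH^-]^2
Ksp = 2.7 × 10^-6 × (5.40 x 10^-6)^2 = 7.9 × 10^-17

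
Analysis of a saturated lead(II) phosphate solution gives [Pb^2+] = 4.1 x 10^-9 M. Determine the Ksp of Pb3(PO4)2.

Ksp ≈ 5.1e-43

Pb3(PO4)2(s) ⇌ 3 Pb^2+(aq) + 2 PO4^3-(aq)
Stoichiometry gives [PO4^3-] = (2/3)[Pb^2+] = 2.73 × 10^-9 M.
Ksp = [Pb^2+]^3[PO4^3-]^2
Ksp = (4.1 × 10^-9)^3 × (2.73 × 10^-9)^2 = 5.1 × 10^-43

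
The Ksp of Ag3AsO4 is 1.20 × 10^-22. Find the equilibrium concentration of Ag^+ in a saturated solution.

4.36 x 10^-6 M

Ag3AsO4(s) ⇌ 3 Ag^+(aq) + AsO4^3-(aq)
Ksp = [Ag^+]^3[AsO4^3-]
Let s = molar solubility. Then [Ag^+] = 3s and [AsO4^3-] = s.
So Ksp = (3s)^3 × s = 27s^4
Solving, s = (1.20 × 10^-22/27)^(1/4) = 1.452 x 10^-6 M
[Ag^+] = 3s = 4.36 × 10^-6 M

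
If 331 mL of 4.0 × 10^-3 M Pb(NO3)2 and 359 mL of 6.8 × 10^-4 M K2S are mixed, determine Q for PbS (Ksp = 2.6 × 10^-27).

6.8e-7

Total volume = 331 + 359 = 690 mL.
[Pb^2+] = 4.0 × 10^-3 × (331/690) = 1.92 × 10^-3 M
[S^2-] = 6.8 × 10^-4 × (359/690) = 3.54 × 10^-4 M
PbS(s) ⇌ Pb^2+ + S^2-, so Q = [Pb^2+][S^2-]
Q = (1.92 × 10^-3)(3.54 x 10^-4) = 6.8 × 10^-7
Q > Ksp, so PbS will precipitate.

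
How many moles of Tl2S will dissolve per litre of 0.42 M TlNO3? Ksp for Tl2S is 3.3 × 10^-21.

s = 1.9e-20 M

Tl2S(s) <=> 2 Tl^+ + S^2-
Ksp = [Tl^+]^2[S^2-]
Let s = moles of Tl2S that dissolve per litre. [Tl^+] = 0.42 + 2s ≈ 0.42, [S^2-] = s (since Tl^+ from TlNO3 dominates).
Ksp ≈ (0.42)^2 × s
s = 1.9 × 10^-20 M
Check: 2s = 3.7 × 10^-20 ≪ 0.42, so the approximation is valid.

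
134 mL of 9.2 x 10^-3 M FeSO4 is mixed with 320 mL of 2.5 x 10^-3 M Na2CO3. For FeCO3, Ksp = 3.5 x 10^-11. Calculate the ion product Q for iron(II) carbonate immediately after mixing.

Total volume = 134 + 320 = 454 mL.
[Fe^2+] = 9.2 × 10^-3 × (134/454) = 2.72 × 10^-3 M
[CO3^2-] = 2.5 × 10^-3 × (320/454) = 1.76 × 10^-3 M
FeCO3(s) ⇌ Fe^2+(aq) + CO3^2-(aq), so Q = [Fe^2+][CO3^2-]
Q = (2.72 x 10^-3)(1.76 × 10^-3) = 4.8 x 10^-6
Q > Ksp, so FeCO3 will precipitate.

Q ≈ 4.8 × 10^-6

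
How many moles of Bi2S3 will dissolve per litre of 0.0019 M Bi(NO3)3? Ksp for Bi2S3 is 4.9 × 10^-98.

8.0 × 10^-32 M

Bi2S3(s) ⇌ 2 Bi^3+ + 3 S^2-
Ksp = [Bi^3+]^2[S^2-]^3
If s mol/L dissolves here, [Bi^3+] = 0.0019 + 2s ≈ 0.0019, [S^2-] = 3s (since Bi^3+ from Bi(NO3)3 dominates).
Ksp ≈ (0.0019)^2 × (3s)^3
s = 8.0 × 10^-32 M
Check: 2s = 1.6 × 10^-31 ≪ 0.0019, so the approximation is valid.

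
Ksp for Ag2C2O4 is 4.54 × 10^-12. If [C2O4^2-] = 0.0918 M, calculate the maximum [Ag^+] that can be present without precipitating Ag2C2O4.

[Ag^+] ≈ 7.03 x 10^-6 M

Ag2C2O4(s) <=> 2 Ag^+(aq) + C2O4^2-(aq)
Ksp = [Ag^+]^2[C2O4^2-]
Precipitation begins when Q = Ksp. With [C2O4^2-] = 0.0918 M:
4.54 × 10^-12 = (0.0918) × [Ag^+]^2
[Ag^+] = (4.54 × 10^-12 / 9.18 × 10^-2)^(1/2) = 7.03 × 10^-6 M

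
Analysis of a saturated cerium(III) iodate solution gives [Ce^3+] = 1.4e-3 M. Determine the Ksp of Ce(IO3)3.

Ksp = 1.0e-10

Ce(IO3)3(s) ⇌ Ce^3+ + 3 IO3^-
Stoichiometry gives [IO3^-] = (3/1)[Ce^3+] = 4.20 × 10^-3 M.
Ksp = [Ce^3+][IO3^-]^3
Ksp = 1.4 × 10^-3 × (4.20 x 10^-3)^3 = 1.0 × 10^-10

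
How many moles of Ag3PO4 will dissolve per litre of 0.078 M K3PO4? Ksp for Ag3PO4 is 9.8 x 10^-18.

1.7e-6 M

Ag3PO4(s) ⇌ 3 Ag^+(aq) + PO4^3-(aq)
Ksp = [Ag^+]^3[PO4^3-]
Let s be the molar solubility in this solution. [Ag^+] = 3s, [PO4^3-] = 0.078 + s ≈ 0.078 (since PO4^3- from K3PO4 dominates).
Ksp ≈ (3s)^3 × 0.078
s = 1.7 × 10^-6 M
Check: s = 1.7 × 10^-6 ≪ 0.078, so the approximation is valid.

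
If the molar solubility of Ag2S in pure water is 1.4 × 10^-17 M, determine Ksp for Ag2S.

Ag2S(s) ⇌ 2 Ag^+ + S^2-
If s mol/L of Ag2S dissolves, [Ag^+] = 2s and [S^2-] = s.
Ksp = [Ag^+]^2[S^2-]
Substituting: Ksp = (2s)^2s = 4s^3
Ksp = 4 × (1.4 × 10^-17)^3 = 1.1 × 10^-50

Ksp = 1.1 x 10^-50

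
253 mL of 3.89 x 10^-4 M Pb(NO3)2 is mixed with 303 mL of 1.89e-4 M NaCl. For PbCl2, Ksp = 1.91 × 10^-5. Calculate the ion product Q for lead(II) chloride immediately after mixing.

Total volume = 253 + 303 = 556 mL.
[Pb^2+] = 3.89 × 10^-4 × (253/556) = 1.770 x 10^-4 M
[Cl^-] = 1.89 × 10^-4 × (303/556) = 1.030 x 10^-4 M
PbCl2(s) ⇌ Pb^2+(aq) + 2 Cl^-(aq), so Q = [Pb^2+][Cl^-]^2
Q = (1.770 × 10^-4)(1.030 x 10^-4)^2 = 1.88 × 10^-12
Q < Ksp, so no precipitate of PbCl2 forms.

Q ≈ 1.88 × 10^-12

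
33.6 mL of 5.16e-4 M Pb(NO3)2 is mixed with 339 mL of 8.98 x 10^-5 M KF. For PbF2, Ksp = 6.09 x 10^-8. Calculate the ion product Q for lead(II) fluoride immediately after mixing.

Total volume = 33.6 + 339 = 372.6 mL.
[Pb^2+] = 5.16 × 10^-4 × (33.6/372.6) = 4.653 × 10^-5 M
[F^-] = 8.98 x 10^-5 × (339/372.6) = 8.170 x 10^-5 M
PbF2(s) <=> Pb^2+ + 2 F^-, so Q = [Pb^2+][F^-]^2
Q = (4.653 × 10^-5)(8.170 × 10^-5)^2 = 3.11 × 10^-13
Q < Ksp, so no precipitate of PbF2 forms.

Q ≈ 3.11 × 10^-13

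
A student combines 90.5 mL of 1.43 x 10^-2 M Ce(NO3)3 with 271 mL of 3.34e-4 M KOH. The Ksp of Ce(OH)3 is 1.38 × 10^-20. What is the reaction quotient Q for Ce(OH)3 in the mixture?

Q = 5.62 x 10^-14

Total volume = 90.5 + 271 = 361.5 mL.
[Ce^3+] = 1.43 × 10^-2 × (90.5/361.5) = 3.580 x 10^-3 M
[OH^-] = 3.34 × 10^-4 × (271/361.5) = 2.504 × 10^-4 M
Ce(OH)3(s) ⇌ Ce^3+(aq) + 3 OH^-(aq), so Q = [Ce^3+][OH^-]^3
Q = (3.580 × 10^-3)(2.504 x 10^-4)^3 = 5.62 × 10^-14
Q > Ksp, so Ce(OH)3 will precipitate.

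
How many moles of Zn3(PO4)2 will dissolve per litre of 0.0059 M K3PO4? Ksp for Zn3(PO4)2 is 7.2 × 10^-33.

s = 2.0e-10 M

Zn3(PO4)2(s) ⇌ 3 Zn^2+ + 2 PO4^3-
Ksp = [Zn^2+]^3[PO4^3-]^2
Let s = moles of Zn3(PO4)2 that dissolve per litre. [Zn^2+] = 3s, [PO4^3-] = 0.0059 + 2s ≈ 0.0059 (common-ion effect: PO4^3- is already 0.0059 M).
Ksp ≈ (3s)^3 × (0.0059)^2
s = 2.0 × 10^-10 M
Check: 2s = 3.9 × 10^-10 ≪ 0.0059, so the approximation is valid.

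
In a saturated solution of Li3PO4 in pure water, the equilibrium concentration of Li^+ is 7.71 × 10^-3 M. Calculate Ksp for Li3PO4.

1.18 x 10^-9

Li3PO4(s) ⇌ 3 Li^+ + PO4^3-
Stoichiometry gives [PO4^3-] = (1/3)[Li^+] = 2.570 × 10^-3 M.
Ksp = [Li^+]^3[PO4^3-]
Ksp = (7.71 x 10^-3)^3 × 2.570 × 10^-3 = 1.18 × 10^-9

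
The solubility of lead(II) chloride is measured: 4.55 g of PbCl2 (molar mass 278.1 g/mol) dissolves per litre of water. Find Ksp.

Molar solubility s = (4.55 g/L) / (278.1 g/mol) = 1.636 × 10^-2 M.
PbCl2(s) ⇌ Pb^2+ + 2 Cl^-
Let s = molar solubility. Then [Pb^2+] = s and [Cl^-] = 2s.
Ksp = [Pb^2+][Cl^-]^2
Ksp = s(2s)^2 = 4s^3
With s = 1.636 x 10^-2: Ksp = 1.75 × 10^-5

Ksp = 1.75 x 10^-5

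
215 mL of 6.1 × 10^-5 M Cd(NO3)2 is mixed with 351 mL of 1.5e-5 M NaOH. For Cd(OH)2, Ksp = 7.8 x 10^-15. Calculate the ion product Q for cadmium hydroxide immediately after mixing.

Q ≈ 2.0 × 10^-15

Total volume = 215 + 351 = 566 mL.
[Cd^2+] = 6.1 x 10^-5 × (215/566) = 2.32 × 10^-5 M
[OH^-] = 1.5 x 10^-5 × (351/566) = 9.30 x 10^-6 M
Cd(OH)2(s) ⇌ Cd^2+ + 2 OH^-, so Q = [Cd^2+][OH^-]^2
Q = (2.32 × 10^-5)(9.30 x 10^-6)^2 = 2.0 × 10^-15
Q < Ksp, so no precipitate of Cd(OH)2 forms.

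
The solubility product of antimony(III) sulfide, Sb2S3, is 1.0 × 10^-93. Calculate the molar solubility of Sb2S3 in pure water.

Sb2S3(s) ⇌ 2 Sb^3+(aq) + 3 S^2-(aq)
Ksp = [Sb^3+]^2[S^2-]^3
Let s = molar solubility. Then [Sb^3+] = 2s and [S^2-] = 3s.
Substituting: Ksp = (2s)^2(3s)^3 = 108s^5
Solving, s = (1.0 × 10^-93/108)^(1/5) = 9.8 × 10^-20 M

9.8e-20 M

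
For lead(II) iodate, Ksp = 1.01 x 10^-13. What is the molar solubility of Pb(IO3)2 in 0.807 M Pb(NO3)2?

Pb(IO3)2(s) <=> Pb^2+ + 2 IO3^-
Ksp = [Pb^2+][IO3^-]^2
If s mol/L dissolves here, [Pb^2+] = 0.807 + s ≈ 0.807, [IO3^-] = 2s (since Pb^2+ from Pb(NO3)2 dominates).
Ksp ≈ 0.807 × (2s)^2
s = 1.77 x 10^-7 M
Check: s = 1.8 × 10^-7 ≪ 0.807, so the approximation is valid.

s ≈ 1.77 x 10^-7 M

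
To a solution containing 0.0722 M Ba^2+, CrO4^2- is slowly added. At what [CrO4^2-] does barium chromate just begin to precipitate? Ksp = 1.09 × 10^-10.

1.51e-9 M

BaCrO4(s) ⇌ Ba^2+ + CrO4^2-
Ksp = [Ba^2+][CrO4^2-]
Precipitation begins when Q = Ksp. With [Ba^2+] = 0.0722 M:
1.09 × 10^-10 = (0.0722) × [CrO4^2-]
[CrO4^2-] = (1.09 × 10^-10 / 7.22 × 10^-2) = 1.51 × 10^-9 M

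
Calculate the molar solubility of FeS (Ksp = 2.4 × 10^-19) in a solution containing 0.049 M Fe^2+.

FeS(s) <=> Fe^2+ + S^2-
Ksp = [Fe^2+][S^2-]
Let s be the molar solubility in this solution. [Fe^2+] = 0.049 + s ≈ 0.049, [S^2-] = s (since the Fe^2+ already present dominates).
Ksp ≈ 0.049 × s
s = 4.9 x 10^-18 M
Check: s = 4.9 × 10^-18 ≪ 0.049, so the approximation is valid.

s = 4.9 × 10^-18 M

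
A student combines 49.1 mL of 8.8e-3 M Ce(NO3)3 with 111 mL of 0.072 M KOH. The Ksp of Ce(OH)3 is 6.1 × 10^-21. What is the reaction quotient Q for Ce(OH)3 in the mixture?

Total volume = 49.1 + 111 = 160.1 mL.
[Ce^3+] = 8.8 x 10^-3 × (49.1/160.1) = 2.70 × 10^-3 M
[OH^-] = 7.2 x 10^-2 × (111/160.1) = 4.99 x 10^-2 M
Ce(OH)3(s) ⇌ Ce^3+ + 3 OH^-, so Q = [Ce^3+][OH^-]^3
Q = (2.70 × 10^-3)(4.99 × 10^-2)^3 = 3.4 x 10^-7
Q > Ksp, so Ce(OH)3 will precipitate.

3.4e-7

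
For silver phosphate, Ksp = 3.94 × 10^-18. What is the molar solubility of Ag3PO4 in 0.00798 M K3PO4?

Ag3PO4(s) ⇌ 3 Ag^+ + PO4^3-
Ksp = [Ag^+]^3[PO4^3-]
Let s be the molar solubility in this solution. [Ag^+] = 3s, [PO4^3-] = 0.00798 + s ≈ 0.00798 (common-ion effect: PO4^3- is already 0.00798 M).
Ksp ≈ (3s)^3 × 0.00798
s = 2.63 × 10^-6 M
Check: s = 2.6 x 10^-6 ≪ 0.00798, so the approximation is valid.

s ≈ 2.63 × 10^-6 M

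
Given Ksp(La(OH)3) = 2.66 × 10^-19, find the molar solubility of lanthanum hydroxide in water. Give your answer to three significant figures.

La(OH)3(s) ⇌ La^3+(aq) + 3 OH^-(aq)
Ksp = [La^3+][OH^-]^3
With molar solubility s: [La^3+] = s, [OH^-] = 3s.
Ksp = s(3s)^3 = 27s^4
s^4 = 2.66 × 10^-19 / 27, so s = 9.96 x 10^-6 M

9.96e-6 M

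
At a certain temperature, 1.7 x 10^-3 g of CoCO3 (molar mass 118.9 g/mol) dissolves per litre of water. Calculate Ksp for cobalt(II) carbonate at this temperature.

2.0 x 10^-10

Molar solubility s = (1.7 × 10^-3 g/L) / (118.9 g/mol) = 1.43 × 10^-5 M.
CoCO3(s) ⇌ Co^2+(aq) + CO3^2-(aq)
If s mol/L of CoCO3 dissolves, [Co^2+] = s and [CO3^2-] = s.
Ksp = [Co^2+][CO3^2-]
Ksp = s × s = s^2
With s = 1.43 × 10^-5: Ksp = 2.0 × 10^-10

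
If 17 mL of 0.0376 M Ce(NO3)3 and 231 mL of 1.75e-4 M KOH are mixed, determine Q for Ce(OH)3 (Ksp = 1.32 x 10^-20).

Q ≈ 1.12e-14

Total volume = 17 + 231 = 248 mL.
[Ce^3+] = 3.76 x 10^-2 × (17/248) = 2.577 × 10^-3 M
[OH^-] = 1.75 × 10^-4 × (231/248) = 1.630 x 10^-4 M
Ce(OH)3(s) ⇌ Ce^3+(aq) + 3 OH^-(aq), so Q = [Ce^3+][OH^-]^3
Q = (2.577 × 10^-3)(1.630 × 10^-4)^3 = 1.12 × 10^-14
Q > Ksp, so Ce(OH)3 will precipitate.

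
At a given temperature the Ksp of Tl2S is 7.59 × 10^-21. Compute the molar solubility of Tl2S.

Tl2S(s) <=> 2 Tl^+ + S^2-
Ksp = [Tl^+]^2[S^2-]
Let s = molar solubility. Then [Tl^+] = 2s and [S^2-] = s.
Ksp = (2s)^2s = 4s^3
Solving, s = (7.59 × 10^-21/4)^(1/3) = 1.24 × 10^-7 M

s ≈ 1.24 x 10^-7 M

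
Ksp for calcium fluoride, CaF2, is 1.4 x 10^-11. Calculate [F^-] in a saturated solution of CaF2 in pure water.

[F^-] = 3.0 x 10^-4 M

CaF2(s) <=> Ca^2+ + 2 F^-
Ksp = [Ca^2+][F^-]^2
For each mole of CaF2 that dissolves: [Ca^2+] = s, [F^-] = 2s.
Substituting: Ksp = s(2s)^2 = 4s^3
s^3 = 1.4 x 10^-11 / 4, so s = 1.52 x 10^-4 M
[F^-] = 2s = 3.0 x 10^-4 M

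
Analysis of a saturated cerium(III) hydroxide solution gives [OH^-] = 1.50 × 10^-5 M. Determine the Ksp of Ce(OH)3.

Ksp = 1.69 x 10^-20

Ce(OH)3(s) <=> Ce^3+(aq) + 3 OH^-(aq)
Stoichiometry gives [Ce^3+] = (1/3)[OH^-] = 5.000 × 10^-6 M.
Ksp = [Ce^3+][OH^-]^3
Ksp = 5.000 × 10^-6 × (1.50 × 10^-5)^3 = 1.69 x 10^-20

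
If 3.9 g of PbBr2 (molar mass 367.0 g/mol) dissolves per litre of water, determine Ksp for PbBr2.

Molar solubility s = (3.9 g/L) / (367.0 g/mol) = 1.06 × 10^-2 M.
PbBr2(s) ⇌ Pb^2+(aq) + 2 Br^-(aq)
For each mole of PbBr2 that dissolves: [Pb^2+] = s, [Br^-] = 2s.
Ksp = [Pb^2+][Br^-]^2
Ksp = s(2s)^2 = 4s^3
Ksp = 4 × (1.06 x 10^-2)^3 = 4.8 × 10^-6

4.8 × 10^-6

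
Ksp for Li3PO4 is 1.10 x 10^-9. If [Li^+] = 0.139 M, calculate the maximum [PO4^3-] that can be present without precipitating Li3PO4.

[PO4^3-] ≈ 4.10 × 10^-7 M

Li3PO4(s) ⇌ 3 Li^+ + PO4^3-
Ksp = [Li^+]^3[PO4^3-]
Precipitation begins when Q = Ksp. With [Li^+] = 0.139 M:
1.10 x 10^-9 = (0.139)^3 × [PO4^3-]
[PO4^3-] = (1.10 x 10^-9 / 2.686 x 10^-3) = 4.10 x 10^-7 M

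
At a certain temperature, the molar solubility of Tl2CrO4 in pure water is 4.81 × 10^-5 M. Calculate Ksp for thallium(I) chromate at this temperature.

Ksp ≈ 4.45 × 10^-13

Tl2CrO4(s) <=> 2 Tl^+(aq) + CrO4^2-(aq)
Let s = molar solubility. Then [Tl^+] = 2s and [CrO4^2-] = s.
Ksp = [Tl^+]^2[CrO4^2-]
Ksp = (2s)^2s = 4s^3
Ksp = 4 × (4.81 x 10^-5)^3 = 4.45 x 10^-13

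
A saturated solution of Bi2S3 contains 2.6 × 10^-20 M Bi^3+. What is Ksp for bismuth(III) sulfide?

4.0 × 10^-98

Bi2S3(s) ⇌ 2 Bi^3+(aq) + 3 S^2-(aq)
Stoichiometry gives [S^2-] = (3/2)[Bi^3+] = 3.90 x 10^-20 M.
Ksp = [Bi^3+]^2[S^2-]^3
Ksp = (2.6 x 10^-20)^2 × (3.90 x 10^-20)^3 = 4.0 × 10^-98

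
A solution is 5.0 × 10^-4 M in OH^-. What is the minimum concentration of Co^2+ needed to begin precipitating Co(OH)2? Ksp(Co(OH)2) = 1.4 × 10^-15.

5.6 × 10^-9 M

Co(OH)2(s) ⇌ Co^2+ + 2 OH^-
Ksp = [Co^2+][OH^-]^2
Precipitation begins when Q = Ksp. With [OH^-] = 5.0 × 10^-4 M:
1.4 × 10^-15 = (5.0 × 10^-4)^2 × [Co^2+]
[Co^2+] = (1.4 × 10^-15 / 2.50 × 10^-7) = 5.6 × 10^-9 M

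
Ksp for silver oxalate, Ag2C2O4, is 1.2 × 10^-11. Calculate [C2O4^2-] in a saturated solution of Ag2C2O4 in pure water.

Ag2C2O4(s) <=> 2 Ag^+ + C2O4^2-
Ksp = [Ag^+]^2[C2O4^2-]
For each mole of Ag2C2O4 that dissolves: [Ag^+] = 2s, [C2O4^2-] = s.
Ksp = (2s)^2s = 4s^3
s^3 = 1.2 × 10^-11 / 4, so s = 1.44 x 10^-4 M
[C2O4^2-] = s = 1.4 × 10^-4 M

[C2O4^2-] ≈ 1.4 × 10^-4 M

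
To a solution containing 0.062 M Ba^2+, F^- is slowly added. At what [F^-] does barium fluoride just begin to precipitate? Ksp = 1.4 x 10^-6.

BaF2(s) ⇌ Ba^2+ + 2 F^-
Ksp = [Ba^2+][F^-]^2
Precipitation begins when Q = Ksp. With [Ba^2+] = 0.062 M:
1.4 x 10^-6 = (0.062) × [F^-]^2
[F^-] = (1.4 x 10^-6 / 6.2 × 10^-2)^(1/2) = 4.8 × 10^-3 M

[F^-] = 4.8e-3 M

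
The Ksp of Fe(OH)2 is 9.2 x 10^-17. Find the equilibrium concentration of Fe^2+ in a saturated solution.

Fe(OH)2(s) ⇌ Fe^2+ + 2 OH^-
Ksp = [Fe^2+][OH^-]^2
If s mol/L of Fe(OH)2 dissolves, [Fe^2+] = s and [OH^-] = 2s.
So Ksp = s × (2s)^2 = 4s^3
s^3 = 9.2 x 10^-17 / 4, so s = 2.84 × 10^-6 M
[Fe^2+] = s = 2.8 × 10^-6 M

[Fe^2+] = 2.8e-6 M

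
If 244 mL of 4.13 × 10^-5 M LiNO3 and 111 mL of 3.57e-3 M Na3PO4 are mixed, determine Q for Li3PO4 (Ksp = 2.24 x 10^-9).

Q ≈ 2.55 × 10^-17

Total volume = 244 + 111 = 355 mL.
[Li^+] = 4.13 x 10^-5 × (244/355) = 2.839 × 10^-5 M
[PO4^3-] = 3.57 × 10^-3 × (111/355) = 1.116 x 10^-3 M
Li3PO4(s) ⇌ 3 Li^+(aq) + PO4^3-(aq), so Q = [Li^+]^3[PO4^3-]
Q = (2.839 x 10^-5)^3(1.116 × 10^-3) = 2.55 x 10^-17
Q < Ksp, so no precipitate of Li3PO4 forms.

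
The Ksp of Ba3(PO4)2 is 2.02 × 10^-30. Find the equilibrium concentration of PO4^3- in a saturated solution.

[PO4^3-] ≈ 9.02e-7 M

Ba3(PO4)2(s) <=> 3 Ba^2+(aq) + 2 PO4^3-(aq)
Ksp = [Ba^2+]^3[PO4^3-]^2
For each mole of Ba3(PO4)2 that dissolves: [Ba^2+] = 3s, [PO4^3-] = 2s.
Ksp = (3s)^3(2s)^2 = 108s^5
Solving, s = (2.02 × 10^-30/108)^(1/5) = 4.512 × 10^-7 M
[PO4^3-] = 2s = 9.02 × 10^-7 M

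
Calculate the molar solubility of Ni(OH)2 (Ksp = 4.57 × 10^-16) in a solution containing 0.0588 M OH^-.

Ni(OH)2(s) <=> Ni^2+(aq) + 2 OH^-(aq)
Ksp = [Ni^2+][OH^-]^2
If s mol/L dissolves here, [Ni^2+] = s, [OH^-] = 0.0588 + 2s ≈ 0.0588 (since the OH^- already present dominates).
Ksp ≈ s × (0.0588)^2
s = 1.32 x 10^-13 M
Check: 2s = 2.6 × 10^-13 ≪ 0.0588, so the approximation is valid.

s = 1.32 x 10^-13 M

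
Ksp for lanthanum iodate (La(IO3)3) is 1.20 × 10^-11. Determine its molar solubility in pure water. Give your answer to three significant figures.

La(IO3)3(s) <=> La^3+ + 3 IO3^-
Ksp = [La^3+][IO3^-]^3
If s mol/L of La(IO3)3 dissolves, [La^3+] = s and [IO3^-] = 3s.
So Ksp = s × (3s)^3 = 27s^4
s = (1.20 × 10^-11 / 27)^(1/4) = 8.16 x 10^-4 M

8.16e-4 M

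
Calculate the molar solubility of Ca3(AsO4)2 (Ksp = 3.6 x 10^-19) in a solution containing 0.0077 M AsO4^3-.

s ≈ 6.1 x 10^-6 M

Ca3(AsO4)2(s) ⇌ 3 Ca^2+(aq) + 2 AsO4^3-(aq)
Ksp = [Ca^2+]^3[AsO4^3-]^2
Let s be the molar solubility in this solution. [Ca^2+] = 3s, [AsO4^3-] = 0.0077 + 2s ≈ 0.0077 (Ksp is small, so little additional dissolves).
Ksp ≈ (3s)^3 × (0.0077)^2
s = 6.1 × 10^-6 M
Check: 2s = 1.2 x 10^-5 ≪ 0.0077, so the approximation is valid.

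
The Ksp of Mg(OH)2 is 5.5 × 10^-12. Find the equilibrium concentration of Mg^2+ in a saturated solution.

Mg(OH)2(s) ⇌ Mg^2+ + 2 OH^-
Ksp = [Mg^2+][OH^-]^2
With molar solubility s: [Mg^2+] = s, [OH^-] = 2s.
Substituting: Ksp = s(2s)^2 = 4s^3
s^3 = 5.5 × 10^-12 / 4, so s = 1.11 x 10^-4 M
[Mg^2+] = s = 1.1 × 10^-4 M

1.1e-4 M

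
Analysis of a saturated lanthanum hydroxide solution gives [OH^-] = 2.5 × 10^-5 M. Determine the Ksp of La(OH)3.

La(OH)3(s) ⇌ La^3+(aq) + 3 OH^-(aq)
Stoichiometry gives [La^3+] = (1/3)[OH^-] = 8.33 × 10^-6 M.
Ksp = [La^3+][OH^-]^3
Ksp = 8.33 x 10^-6 × (2.5 x 10^-5)^3 = 1.3 × 10^-19

Ksp ≈ 1.3 × 10^-19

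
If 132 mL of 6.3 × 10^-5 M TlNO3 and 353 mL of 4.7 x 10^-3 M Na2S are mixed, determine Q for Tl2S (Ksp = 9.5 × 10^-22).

Q = 1.0 x 10^-12

Total volume = 132 + 353 = 485 mL.
[Tl^+] = 6.3 × 10^-5 × (132/485) = 1.71 x 10^-5 M
[S^2-] = 4.7 × 10^-3 × (353/485) = 3.42 × 10^-3 M
Tl2S(s) ⇌ 2 Tl^+(aq) + S^2-(aq), so Q = [Tl^+]^2[S^2-]
Q = (1.71 × 10^-5)^2(3.42 × 10^-3) = 1.0 × 10^-12
Q > Ksp, so Tl2S will precipitate.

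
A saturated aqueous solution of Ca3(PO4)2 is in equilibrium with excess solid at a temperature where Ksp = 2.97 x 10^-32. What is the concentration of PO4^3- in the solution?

3.88 x 10^-7 M

Ca3(PO4)2(s) <=> 3 Ca^2+ + 2 PO4^3-
Ksp = [Ca^2+]^3[PO4^3-]^2
If s mol/L of Ca3(PO4)2 dissolves, [Ca^2+] = 3s and [PO4^3-] = 2s.
Ksp = (3s)^3(2s)^2 = 108s^5
Solving, s = (2.97 x 10^-32/108)^(1/5) = 1.940 × 10^-7 M
[PO4^3-] = 2s = 3.88 × 10^-7 M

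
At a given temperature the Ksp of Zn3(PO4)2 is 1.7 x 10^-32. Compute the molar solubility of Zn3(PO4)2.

s ≈ 1.7e-7 M

Zn3(PO4)2(s) ⇌ 3 Zn^2+(aq) + 2 PO4^3-(aq)
Ksp = [Zn^2+]^3[PO4^3-]^2
Let s = molar solubility. Then [Zn^2+] = 3s and [PO4^3-] = 2s.
Ksp = (3s)^3(2s)^2 = 108s^5
Solving, s = (1.7 x 10^-32/108)^(1/5) = 1.7 × 10^-7 M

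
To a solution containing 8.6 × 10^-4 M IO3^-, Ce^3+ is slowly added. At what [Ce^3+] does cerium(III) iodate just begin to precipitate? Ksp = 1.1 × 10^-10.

Ce(IO3)3(s) ⇌ Ce^3+(aq) + 3 IO3^-(aq)
Ksp = [Ce^3+][IO3^-]^3
Precipitation begins when Q = Ksp. With [IO3^-] = 8.6 × 10^-4 M:
1.1 × 10^-10 = (8.6 × 10^-4)^3 × [Ce^3+]
[Ce^3+] = (1.1 × 10^-10 / 6.36 × 10^-10) = 1.7 x 10^-1 M

[Ce^3+] ≈ 1.7 × 10^-1 M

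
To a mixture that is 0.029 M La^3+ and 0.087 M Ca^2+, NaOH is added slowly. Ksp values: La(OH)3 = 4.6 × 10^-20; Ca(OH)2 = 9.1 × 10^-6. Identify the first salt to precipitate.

Precipitation of each salt starts when its ion product equals its Ksp.
For La(OH)3: 4.6 × 10^-20 = 0.029 × [OH^-]^3  ⇒  [OH^-] = 1.2 x 10^-6 M.
For Ca(OH)2: 9.1 × 10^-6 = 0.087 × [OH^-]^2  ⇒  [OH^-] = 1.0 x 10^-2 M.
The salt with the lower threshold [OH^-] precipitates first: La(OH)3.

La(OH)3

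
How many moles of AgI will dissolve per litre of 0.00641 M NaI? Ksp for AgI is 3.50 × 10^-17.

AgI(s) ⇌ Ag^+ + I^-
Ksp = [Ag^+][I^-]
Let s be the molar solubility in this solution. [Ag^+] = s, [I^-] = 0.00641 + s ≈ 0.00641 (common-ion effect: I^- is already 0.00641 M).
Ksp ≈ s × 0.00641
s = 5.46 x 10^-15 M
Check: s = 5.5 × 10^-15 ≪ 0.00641, so the approximation is valid.

s = 5.46e-15 M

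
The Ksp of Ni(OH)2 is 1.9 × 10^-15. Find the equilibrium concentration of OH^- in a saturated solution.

Ni(OH)2(s) ⇌ Ni^2+(aq) + 2 OH^-(aq)
Ksp = [Ni^2+][OH^-]^2
With molar solubility s: [Ni^2+] = s, [OH^-] = 2s.
Ksp = s(2s)^2 = 4s^3
s = (1.9 × 10^-15 / 4)^(1/3) = 7.80 × 10^-6 M
[OH^-] = 2s = 1.6 x 10^-5 M

1.6e-5 M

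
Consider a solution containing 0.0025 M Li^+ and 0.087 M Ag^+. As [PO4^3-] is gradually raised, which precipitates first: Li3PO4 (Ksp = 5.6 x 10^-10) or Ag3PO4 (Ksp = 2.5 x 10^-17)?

Each salt begins to precipitate when Q = Ksp, i.e. when [PO4^3-] reaches its threshold.
For Li3PO4: 5.6 x 10^-10 = (0.0025)^3 × [PO4^3-]  ⇒  [PO4^3-] = 3.6 x 10^-2 M.
For Ag3PO4: 2.5 x 10^-17 = (0.087)^3 × [PO4^3-]  ⇒  [PO4^3-] = 3.8 × 10^-14 M.
The salt with the lower threshold [PO4^3-] precipitates first: Ag3PO4.

Ag3PO4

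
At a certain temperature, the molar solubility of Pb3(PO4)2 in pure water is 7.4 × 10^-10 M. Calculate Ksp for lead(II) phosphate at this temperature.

Pb3(PO4)2(s) <=> 3 Pb^2+(aq) + 2 PO4^3-(aq)
If s mol/L of Pb3(PO4)2 dissolves, [Pb^2+] = 3s and [PO4^3-] = 2s.
Ksp = [Pb^2+]^3[PO4^3-]^2
So Ksp = (3s)^3 × (2s)^2 = 108s^5
Ksp = 108 × (7.4 × 10^-10)^5 = 2.4 x 10^-44

2.4e-44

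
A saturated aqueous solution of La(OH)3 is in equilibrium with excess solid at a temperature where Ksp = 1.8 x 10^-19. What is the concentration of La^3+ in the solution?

La(OH)3(s) <=> La^3+(aq) + 3 OH^-(aq)
Ksp = [La^3+][OH^-]^3
With molar solubility s: [La^3+] = s, [OH^-] = 3s.
So Ksp = s × (3s)^3 = 27s^4
s^4 = 1.8 x 10^-19 / 27, so s = 9.04 x 10^-6 M
[La^3+] = s = 9.0 × 10^-6 M

9.0e-6 M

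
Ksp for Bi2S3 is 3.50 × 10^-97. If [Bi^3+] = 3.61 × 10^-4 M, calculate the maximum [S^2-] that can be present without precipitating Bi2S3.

[S^2-] = 1.39 x 10^-30 M

Bi2S3(s) <=> 2 Bi^3+ + 3 S^2-
Ksp = [Bi^3+]^2[S^2-]^3
Precipitation begins when Q = Ksp. With [Bi^3+] = 3.61 × 10^-4 M:
3.50 × 10^-97 = (3.61 × 10^-4)^2 × [S^2-]^3
[S^2-] = (3.50 × 10^-97 / 1.303 × 10^-7)^(1/3) = 1.39 × 10^-30 M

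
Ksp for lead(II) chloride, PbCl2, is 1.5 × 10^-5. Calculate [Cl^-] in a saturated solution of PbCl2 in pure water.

PbCl2(s) ⇌ Pb^2+ + 2 Cl^-
Ksp = [Pb^2+][Cl^-]^2
For each mole of PbCl2 that dissolves: [Pb^2+] = s, [Cl^-] = 2s.
Ksp = s(2s)^2 = 4s^3
s = (1.5 × 10^-5 / 4)^(1/3) = 1.55 × 10^-2 M
[Cl^-] = 2s = 3.1 × 10^-2 M

[Cl^-] ≈ 3.1e-2 M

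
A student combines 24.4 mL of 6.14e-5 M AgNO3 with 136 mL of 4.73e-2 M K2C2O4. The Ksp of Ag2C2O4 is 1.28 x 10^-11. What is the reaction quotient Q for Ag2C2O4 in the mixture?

Total volume = 24.4 + 136 = 160.4 mL.
[Ag^+] = 6.14 × 10^-5 × (24.4/160.4) = 9.340 x 10^-6 M
[C2O4^2-] = 4.73 × 10^-2 × (136/160.4) = 4.010 × 10^-2 M
Ag2C2O4(s) ⇌ 2 Ag^+(aq) + C2O4^2-(aq), so Q = [Ag^+]^2[C2O4^2-]
Q = (9.340 × 10^-6)^2(4.010 x 10^-2) = 3.50 x 10^-12
Q < Ksp, so no precipitate of Ag2C2O4 forms.

Q = 3.50 × 10^-12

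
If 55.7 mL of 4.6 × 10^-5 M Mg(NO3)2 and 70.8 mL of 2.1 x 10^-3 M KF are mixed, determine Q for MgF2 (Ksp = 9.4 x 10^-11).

Q = 2.8 x 10^-11

Total volume = 55.7 + 70.8 = 126.5 mL.
[Mg^2+] = 4.6 × 10^-5 × (55.7/126.5) = 2.03 × 10^-5 M
[F^-] = 2.1 × 10^-3 × (70.8/126.5) = 1.18 × 10^-3 M
MgF2(s) ⇌ Mg^2+(aq) + 2 F^-(aq), so Q = [Mg^2+][F^-]^2
Q = (2.03 × 10^-5)(1.18 × 10^-3)^2 = 2.8 x 10^-11
Q < Ksp, so no precipitate of MgF2 forms.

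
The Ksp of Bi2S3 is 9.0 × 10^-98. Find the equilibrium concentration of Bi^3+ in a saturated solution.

Bi2S3(s) <=> 2 Bi^3+ + 3 S^2-
Ksp = [Bi^3+]^2[S^2-]^3
If s mol/L of Bi2S3 dissolves, [Bi^3+] = 2s and [S^2-] = 3s.
So Ksp = (2s)^2 × (3s)^3 = 108s^5
s = (9.0 × 10^-98 / 108)^(1/5) = 1.53 × 10^-20 M
[Bi^3+] = 2s = 3.1 x 10^-20 M

3.1 x 10^-20 M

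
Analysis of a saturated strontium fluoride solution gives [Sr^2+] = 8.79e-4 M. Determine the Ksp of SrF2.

SrF2(s) ⇌ Sr^2+ + 2 F^-
Stoichiometry gives [F^-] = (2/1)[Sr^2+] = 1.758 × 10^-3 M.
Ksp = [Sr^2+][F^-]^2
Ksp = 8.79 × 10^-4 × (1.758 x 10^-3)^2 = 2.72 × 10^-9

Ksp ≈ 2.72 × 10^-9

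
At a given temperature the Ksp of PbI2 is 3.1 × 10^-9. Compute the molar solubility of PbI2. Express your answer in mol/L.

PbI2(s) ⇌ Pb^2+(aq) + 2 I^-(aq)
Ksp = [Pb^2+][I^-]^2
Let s = molar solubility. Then [Pb^2+] = s and [I^-] = 2s.
Ksp = s(2s)^2 = 4s^3
s = (3.1 × 10^-9 / 4)^(1/3) = 9.2 × 10^-4 M

s = 9.2e-4 M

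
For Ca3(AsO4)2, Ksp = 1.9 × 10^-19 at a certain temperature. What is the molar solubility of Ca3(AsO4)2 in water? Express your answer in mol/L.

Ca3(AsO4)2(s) <=> 3 Ca^2+ + 2 AsO4^3-
Ksp = [Ca^2+]^3[AsO4^3-]^2
Let s = molar solubility. Then [Ca^2+] = 3s and [AsO4^3-] = 2s.
Ksp = (3s)^3(2s)^2 = 108s^5
Solving, s = (1.9 × 10^-19/108)^(1/5) = 7.1 × 10^-5 M

7.1e-5 M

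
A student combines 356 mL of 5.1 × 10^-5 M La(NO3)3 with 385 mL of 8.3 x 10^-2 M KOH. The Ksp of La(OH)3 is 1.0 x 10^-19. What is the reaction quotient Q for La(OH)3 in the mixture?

Q = 2.0 × 10^-9

Total volume = 356 + 385 = 741 mL.
[La^3+] = 5.1 x 10^-5 × (356/741) = 2.45 × 10^-5 M
[OH^-] = 8.3 × 10^-2 × (385/741) = 4.31 x 10^-2 M
La(OH)3(s) <=> La^3+ + 3 OH^-, so Q = [La^3+][OH^-]^3
Q = (2.45 x 10^-5)(4.31 x 10^-2)^3 = 2.0 x 10^-9
Q > Ksp, so La(OH)3 will precipitate.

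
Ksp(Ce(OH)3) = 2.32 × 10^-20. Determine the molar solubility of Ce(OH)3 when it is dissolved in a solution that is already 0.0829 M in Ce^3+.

2.18e-7 M

Ce(OH)3(s) ⇌ Ce^3+(aq) + 3 OH^-(aq)
Ksp = [Ce^3+][OH^-]^3
If s mol/L dissolves here, [Ce^3+] = 0.0829 + s ≈ 0.0829, [OH^-] = 3s (common-ion effect: Ce^3+ is already 0.0829 M).
Ksp ≈ 0.0829 × (3s)^3
s = 2.18 × 10^-7 M
Check: s = 2.2 x 10^-7 ≪ 0.0829, so the approximation is valid.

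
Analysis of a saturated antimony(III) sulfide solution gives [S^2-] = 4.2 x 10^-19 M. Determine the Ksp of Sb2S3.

5.8 x 10^-93

Sb2S3(s) ⇌ 2 Sb^3+ + 3 S^2-
Stoichiometry gives [Sb^3+] = (2/3)[S^2-] = 2.80 × 10^-19 M.
Ksp = [Sb^3+]^2[S^2-]^3
Ksp = (2.80 x 10^-19)^2 × (4.2 × 10^-19)^3 = 5.8 x 10^-93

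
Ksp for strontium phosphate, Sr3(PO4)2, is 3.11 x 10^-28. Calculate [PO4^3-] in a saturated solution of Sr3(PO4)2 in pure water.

Sr3(PO4)2(s) ⇌ 3 Sr^2+ + 2 PO4^3-
Ksp = [Sr^2+]^3[PO4^3-]^2
For each mole of Sr3(PO4)2 that dissolves: [Sr^2+] = 3s, [PO4^3-] = 2s.
Ksp = (3s)^3(2s)^2 = 108s^5
s = (3.11 x 10^-28 / 108)^(1/5) = 1.236 × 10^-6 M
[PO4^3-] = 2s = 2.47 × 10^-6 M

2.47 × 10^-6 M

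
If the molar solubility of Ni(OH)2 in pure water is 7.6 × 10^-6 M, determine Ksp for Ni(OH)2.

Ni(OH)2(s) ⇌ Ni^2+(aq) + 2 OH^-(aq)
With molar solubility s: [Ni^2+] = s, [OH^-] = 2s.
Ksp = [Ni^2+][OH^-]^2
Substituting: Ksp = s(2s)^2 = 4s^3
Ksp = 4 × (7.6 x 10^-6)^3 = 1.8 × 10^-15

Ksp = 1.8e-15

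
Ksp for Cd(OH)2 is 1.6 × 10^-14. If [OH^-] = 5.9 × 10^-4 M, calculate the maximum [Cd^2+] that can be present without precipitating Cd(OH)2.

Cd(OH)2(s) <=> Cd^2+(aq) + 2 OH^-(aq)
Ksp = [Cd^2+][OH^-]^2
Precipitation begins when Q = Ksp. With [OH^-] = 5.9 × 10^-4 M:
1.6 × 10^-14 = (5.9 × 10^-4)^2 × [Cd^2+]
[Cd^2+] = (1.6 × 10^-14 / 3.48 × 10^-7) = 4.6 x 10^-8 M

4.6 × 10^-8 M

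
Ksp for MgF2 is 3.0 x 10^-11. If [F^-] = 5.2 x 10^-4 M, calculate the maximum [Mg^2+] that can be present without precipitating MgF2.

MgF2(s) <=> Mg^2+(aq) + 2 F^-(aq)
Ksp = [Mg^2+][F^-]^2
Precipitation begins when Q = Ksp. With [F^-] = 5.2 x 10^-4 M:
3.0 x 10^-11 = (5.2 x 10^-4)^2 × [Mg^2+]
[Mg^2+] = (3.0 x 10^-11 / 2.70 × 10^-7) = 1.1 × 10^-4 M

[Mg^2+] = 1.1e-4 M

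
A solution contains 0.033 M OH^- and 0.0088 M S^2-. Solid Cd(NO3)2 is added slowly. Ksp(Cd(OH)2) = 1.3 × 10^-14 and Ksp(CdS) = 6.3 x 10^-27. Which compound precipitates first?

CdS

Each salt begins to precipitate when Q = Ksp, i.e. when [Cd^2+] reaches its threshold.
For Cd(OH)2: 1.3 × 10^-14 = (0.033)^2 × [Cd^2+]  ⇒  [Cd^2+] = 1.2 x 10^-11 M.
For CdS: 6.3 x 10^-27 = 0.0088 × [Cd^2+]  ⇒  [Cd^2+] = 7.2 x 10^-25 M.
The salt with the lower threshold [Cd^2+] precipitates first: CdS.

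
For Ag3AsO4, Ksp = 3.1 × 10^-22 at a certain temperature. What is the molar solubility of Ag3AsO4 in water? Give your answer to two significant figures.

Ag3AsO4(s) ⇌ 3 Ag^+ + AsO4^3-
Ksp = [Ag^+]^3[AsO4^3-]
For each mole of Ag3AsO4 that dissolves: [Ag^+] = 3s, [AsO4^3-] = s.
Substituting: Ksp = (3s)^3s = 27s^4
s^4 = 3.1 × 10^-22 / 27, so s = 1.8 × 10^-6 M

1.8 × 10^-6 M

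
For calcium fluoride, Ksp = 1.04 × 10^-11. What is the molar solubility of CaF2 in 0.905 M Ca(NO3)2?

CaF2(s) <=> Ca^2+ + 2 F^-
Ksp = [Ca^2+][F^-]^2
If s mol/L dissolves here, [Ca^2+] = 0.905 + s ≈ 0.905, [F^-] = 2s (Ksp is small, so little additional dissolves).
Ksp ≈ 0.905 × (2s)^2
s = 1.69 x 10^-6 M
Check: s = 1.7 × 10^-6 ≪ 0.905, so the approximation is valid.

s ≈ 1.69e-6 M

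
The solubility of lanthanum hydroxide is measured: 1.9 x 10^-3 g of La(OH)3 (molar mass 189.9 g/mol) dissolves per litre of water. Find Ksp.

2.7e-19

Molar solubility s = (1.9 x 10^-3 g/L) / (189.9 g/mol) = 1.00 × 10^-5 M.
La(OH)3(s) <=> La^3+(aq) + 3 OH^-(aq)
With molar solubility s: [La^3+] = s, [OH^-] = 3s.
Ksp = [La^3+][OH^-]^3
Substituting: Ksp = s(3s)^3 = 27s^4
With s = 1.00 x 10^-5: Ksp = 2.7 × 10^-19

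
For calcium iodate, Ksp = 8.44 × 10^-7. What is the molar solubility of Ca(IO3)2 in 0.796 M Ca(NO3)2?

Ca(IO3)2(s) <=> Ca^2+ + 2 IO3^-
Ksp = [Ca^2+][IO3^-]^2
Let s be the molar solubility in this solution. [Ca^2+] = 0.796 + s ≈ 0.796, [IO3^-] = 2s (common-ion effect: Ca^2+ is already 0.796 M).
Ksp ≈ 0.796 × (2s)^2
s = 5.15 x 10^-4 M
Check: s = 5.1 x 10^-4 ≪ 0.796, so the approximation is valid.

5.15 × 10^-4 M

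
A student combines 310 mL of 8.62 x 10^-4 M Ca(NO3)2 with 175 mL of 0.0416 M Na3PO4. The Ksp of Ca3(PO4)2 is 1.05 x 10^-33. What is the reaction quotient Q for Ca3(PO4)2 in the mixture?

3.77 x 10^-14

Total volume = 310 + 175 = 485 mL.
[Ca^2+] = 8.62 × 10^-4 × (310/485) = 5.510 x 10^-4 M
[PO4^3-] = 4.16 x 10^-2 × (175/485) = 1.501 x 10^-2 M
Ca3(PO4)2(s) ⇌ 3 Ca^2+(aq) + 2 PO4^3-(aq), so Q = [Ca^2+]^3[PO4^3-]^2
Q = (5.510 x 10^-4)^3(1.501 × 10^-2)^2 = 3.77 x 10^-14
Q > Ksp, so Ca3(PO4)2 will precipitate.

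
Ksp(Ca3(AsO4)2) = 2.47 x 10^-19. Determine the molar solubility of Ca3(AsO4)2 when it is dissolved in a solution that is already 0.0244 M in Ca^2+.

Ca3(AsO4)2(s) ⇌ 3 Ca^2+ + 2 AsO4^3-
Ksp = [Ca^2+]^3[AsO4^3-]^2
If s mol/L dissolves here, [Ca^2+] = 0.0244 + 3s ≈ 0.0244, [AsO4^3-] = 2s (since the Ca^2+ already present dominates).
Ksp ≈ (0.0244)^3 × (2s)^2
s = 6.52 x 10^-8 M
Check: 3s = 2.0 × 10^-7 ≪ 0.0244, so the approximation is valid.

s ≈ 6.52 x 10^-8 M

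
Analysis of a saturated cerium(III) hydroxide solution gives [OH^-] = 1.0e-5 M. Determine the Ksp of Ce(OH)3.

Ce(OH)3(s) ⇌ Ce^3+ + 3 OH^-
Stoichiometry gives [Ce^3+] = (1/3)[OH^-] = 3.33 × 10^-6 M.
Ksp = [Ce^3+][OH^-]^3
Ksp = 3.33 × 10^-6 × (1.0 × 10^-5)^3 = 3.3 × 10^-21

Ksp = 3.3e-21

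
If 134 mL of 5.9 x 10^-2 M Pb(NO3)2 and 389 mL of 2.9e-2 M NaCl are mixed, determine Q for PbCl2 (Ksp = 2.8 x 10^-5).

Total volume = 134 + 389 = 523 mL.
[Pb^2+] = 5.9 × 10^-2 × (134/523) = 1.51 × 10^-2 M
[Cl^-] = 2.9 x 10^-2 × (389/523) = 2.16 × 10^-2 M
PbCl2(s) <=> Pb^2+ + 2 Cl^-, so Q = [Pb^2+][Cl^-]^2
Q = (1.51 × 10^-2)(2.16 × 10^-2)^2 = 7.0 x 10^-6
Q < Ksp, so no precipitate of PbCl2 forms.

7.0 × 10^-6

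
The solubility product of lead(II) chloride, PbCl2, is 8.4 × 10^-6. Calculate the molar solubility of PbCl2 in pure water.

PbCl2(s) ⇌ Pb^2+ + 2 Cl^-
Ksp = [Pb^2+][Cl^-]^2
With molar solubility s: [Pb^2+] = s, [Cl^-] = 2s.
Substituting: Ksp = s(2s)^2 = 4s^3
s^3 = 8.4 × 10^-6 / 4, so s = 1.3 x 10^-2 M

s ≈ 1.3 × 10^-2 M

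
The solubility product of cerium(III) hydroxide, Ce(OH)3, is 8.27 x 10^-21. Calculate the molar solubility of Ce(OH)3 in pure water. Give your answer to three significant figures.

Ce(OH)3(s) <=> Ce^3+ + 3 OH^-
Ksp = [Ce^3+][OH^-]^3
Let s = molar solubility. Then [Ce^3+] = s and [OH^-] = 3s.
Substituting: Ksp = s(3s)^3 = 27s^4
s = (8.27 x 10^-21 / 27)^(1/4) = 4.18 x 10^-6 M

s ≈ 4.18 × 10^-6 M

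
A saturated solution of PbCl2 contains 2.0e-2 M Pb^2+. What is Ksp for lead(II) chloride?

3.2e-5

PbCl2(s) <=> Pb^2+(aq) + 2 Cl^-(aq)
Stoichiometry gives [Cl^-] = (2/1)[Pb^2+] = 4.00 × 10^-2 M.
Ksp = [Pb^2+][Cl^-]^2
Ksp = 2.0 × 10^-2 × (4.00 × 10^-2)^2 = 3.2 × 10^-5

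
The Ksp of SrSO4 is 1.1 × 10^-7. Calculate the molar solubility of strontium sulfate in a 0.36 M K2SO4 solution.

SrSO4(s) ⇌ Sr^2+ + SO4^2-
Ksp = [Sr^2+][SO4^2-]
Let s be the molar solubility in this solution. [Sr^2+] = s, [SO4^2-] = 0.36 + s ≈ 0.36 (since SO4^2- from K2SO4 dominates).
Ksp ≈ s × 0.36
s = 3.1 x 10^-7 M
Check: s = 3.1 x 10^-7 ≪ 0.36, so the approximation is valid.

s = 3.1 × 10^-7 M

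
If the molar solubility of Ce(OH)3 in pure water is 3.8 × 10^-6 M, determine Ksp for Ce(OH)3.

Ce(OH)3(s) <=> Ce^3+(aq) + 3 OH^-(aq)
If s mol/L of Ce(OH)3 dissolves, [Ce^3+] = s and [OH^-] = 3s.
Ksp = [Ce^3+][OH^-]^3
So Ksp = s × (3s)^3 = 27s^4
Ksp = 27 × (3.8 × 10^-6)^4 = 5.6 × 10^-21

Ksp ≈ 5.6e-21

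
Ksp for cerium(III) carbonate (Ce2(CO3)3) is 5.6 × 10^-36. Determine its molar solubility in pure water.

Ce2(CO3)3(s) <=> 2 Ce^3+(aq) + 3 CO3^2-(aq)
Ksp = [Ce^3+]^2[CO3^2-]^3
For each mole of Ce2(CO3)3 that dissolves: [Ce^3+] = 2s, [CO3^2-] = 3s.
Ksp = (2s)^2(3s)^3 = 108s^5
Solving, s = (5.6 × 10^-36/108)^(1/5) = 3.5 x 10^-8 M

3.5 × 10^-8 M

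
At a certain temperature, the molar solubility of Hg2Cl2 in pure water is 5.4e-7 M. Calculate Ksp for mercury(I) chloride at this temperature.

Hg2Cl2(s) <=> Hg2^2+(aq) + 2 Cl^-(aq)
For each mole of Hg2Cl2 that dissolves: [Hg2^2+] = s, [Cl^-] = 2s.
Ksp = [Hg2^2+][Cl^-]^2
Substituting: Ksp = s(2s)^2 = 4s^3
With s = 5.4 × 10^-7: Ksp = 6.3 x 10^-19

Ksp ≈ 6.3e-19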